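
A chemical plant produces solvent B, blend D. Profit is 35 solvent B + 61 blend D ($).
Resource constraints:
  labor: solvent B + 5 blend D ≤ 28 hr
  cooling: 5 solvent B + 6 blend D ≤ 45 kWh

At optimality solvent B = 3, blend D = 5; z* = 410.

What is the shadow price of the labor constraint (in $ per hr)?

5

At the optimum: labor uses 28 of 28 (binding); cooling uses 45 of 45 (binding).
From A_Bᵀ y = c: 1·y_labor + 5·y_cooling = 35; 5·y_labor + 6·y_cooling = 61.
This yields shadow prices y_labor = 5, y_cooling = 6.
Shadow price of labor = 5.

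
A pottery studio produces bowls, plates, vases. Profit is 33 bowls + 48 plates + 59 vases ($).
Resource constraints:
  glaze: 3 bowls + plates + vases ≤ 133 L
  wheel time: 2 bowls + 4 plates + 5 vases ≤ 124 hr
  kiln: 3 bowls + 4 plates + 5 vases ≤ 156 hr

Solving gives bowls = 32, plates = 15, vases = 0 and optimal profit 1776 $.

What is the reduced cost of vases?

-1

Binding: wheel time and kiln. Non-binding: glaze (22 unused).
Since glaze is not tight, its dual is 0.
The binding rows give the dual system: 2·y_wheel time + 3·y_kiln = 33 and 4·y_wheel time + 4·y_kiln = 48.
This yields shadow prices y_wheel time = 3, y_kiln = 9.
Reduced cost of vases: c₃ − yᵀa₃ = 59 − (3·5 + 9·5) = 59 − 60 = -1.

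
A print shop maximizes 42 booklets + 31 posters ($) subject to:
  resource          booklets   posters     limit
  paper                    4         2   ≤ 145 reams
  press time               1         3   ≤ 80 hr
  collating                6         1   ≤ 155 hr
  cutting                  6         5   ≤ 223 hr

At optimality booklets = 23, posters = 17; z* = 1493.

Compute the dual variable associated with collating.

Binding: collating and cutting. Non-binding: paper (19 unused), press time (6 unused).
Slack constraints have shadow price 0 (complementary slackness).
The binding rows give the dual system: 6·y_collating + 6·y_cutting = 42 and 1·y_collating + 5·y_cutting = 31.
Solving: y_collating = 1, y_cutting = 6.
Shadow price of collating = 1.

1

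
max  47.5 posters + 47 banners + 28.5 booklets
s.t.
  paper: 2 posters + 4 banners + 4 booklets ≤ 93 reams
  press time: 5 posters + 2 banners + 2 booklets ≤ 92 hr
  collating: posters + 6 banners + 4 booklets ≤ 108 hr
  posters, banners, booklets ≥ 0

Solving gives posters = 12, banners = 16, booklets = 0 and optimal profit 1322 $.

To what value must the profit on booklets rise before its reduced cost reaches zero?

At the optimum: paper uses 88 of 93 (slack = 5); press time uses 92 of 92 (binding); collating uses 108 of 108 (binding).
Since paper is not tight, its dual is 0.
Dual feasibility on the basic columns requires 5·y_press time + 1·y_collating = 47.5, 2·y_press time + 6·y_collating = 47.
Solving: y_press time = 8.5, y_collating = 5.
booklets enters the basis when its profit ≥ yᵀa₃ = 8.5·2 + 5·4 = 37.

37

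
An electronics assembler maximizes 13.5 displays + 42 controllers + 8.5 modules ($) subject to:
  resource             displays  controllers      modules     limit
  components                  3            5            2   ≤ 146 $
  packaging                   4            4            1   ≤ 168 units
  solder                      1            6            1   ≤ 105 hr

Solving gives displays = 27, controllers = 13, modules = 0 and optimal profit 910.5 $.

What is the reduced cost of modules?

-2

Binding: components and solder. Non-binding: packaging (8 unused).
Slack constraints have shadow price 0 (complementary slackness).
Dual feasibility on the basic columns requires 3·y_components + 1·y_solder = 13.5, 5·y_components + 6·y_solder = 42.
This yields shadow prices y_components = 3, y_solder = 4.5.
Reduced cost of modules: c₃ − yᵀa₃ = 8.5 − (3·2 + 4.5·1) = 8.5 − 10.5 = -2.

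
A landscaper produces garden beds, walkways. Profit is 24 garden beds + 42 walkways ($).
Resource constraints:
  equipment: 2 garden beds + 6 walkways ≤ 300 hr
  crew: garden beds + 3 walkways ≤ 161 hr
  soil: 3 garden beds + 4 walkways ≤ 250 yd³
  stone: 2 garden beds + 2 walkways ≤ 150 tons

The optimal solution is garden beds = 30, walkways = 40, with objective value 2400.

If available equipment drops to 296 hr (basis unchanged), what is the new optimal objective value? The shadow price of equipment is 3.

Δb = -4, so new z* = 2400 + (3)·(-4) = 2400 − 12 = 2388.

2388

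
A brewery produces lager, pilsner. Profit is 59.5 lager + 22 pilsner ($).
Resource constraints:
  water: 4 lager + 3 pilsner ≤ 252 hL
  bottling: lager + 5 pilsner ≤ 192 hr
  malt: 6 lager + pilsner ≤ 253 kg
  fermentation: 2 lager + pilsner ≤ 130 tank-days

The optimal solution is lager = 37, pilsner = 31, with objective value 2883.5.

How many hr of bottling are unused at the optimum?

bottling used = 1·37 + 5·31 = 192; slack = 192 − 192 = 0.

0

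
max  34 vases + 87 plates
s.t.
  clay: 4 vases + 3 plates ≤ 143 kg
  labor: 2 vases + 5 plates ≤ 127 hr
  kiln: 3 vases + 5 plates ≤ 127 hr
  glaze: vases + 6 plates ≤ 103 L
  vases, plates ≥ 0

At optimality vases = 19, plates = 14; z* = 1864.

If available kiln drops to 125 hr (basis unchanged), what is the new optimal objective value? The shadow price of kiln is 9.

1846

Δb = -2, so new z* = 1864 + (9)·(-2) = 1864 − 18 = 1846.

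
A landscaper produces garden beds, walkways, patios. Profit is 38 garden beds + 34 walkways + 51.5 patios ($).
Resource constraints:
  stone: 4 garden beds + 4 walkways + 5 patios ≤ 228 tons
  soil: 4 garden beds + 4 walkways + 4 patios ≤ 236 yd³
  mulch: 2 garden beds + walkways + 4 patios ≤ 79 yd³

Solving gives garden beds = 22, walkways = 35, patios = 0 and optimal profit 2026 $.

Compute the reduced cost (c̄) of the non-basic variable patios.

At the optimum: stone uses 228 of 228 (binding); soil uses 228 of 236 (slack = 8); mulch uses 79 of 79 (binding).
Slack constraints have shadow price 0 (complementary slackness).
Dual feasibility on the basic columns requires 4·y_stone + 2·y_mulch = 38, 4·y_stone + 1·y_mulch = 34.
→ y_stone = 7.5 and y_mulch = 4.
Reduced cost of patios: c₃ − yᵀa₃ = 51.5 − (7.5·5 + 4·4) = 51.5 − 53.5 = -2.

-2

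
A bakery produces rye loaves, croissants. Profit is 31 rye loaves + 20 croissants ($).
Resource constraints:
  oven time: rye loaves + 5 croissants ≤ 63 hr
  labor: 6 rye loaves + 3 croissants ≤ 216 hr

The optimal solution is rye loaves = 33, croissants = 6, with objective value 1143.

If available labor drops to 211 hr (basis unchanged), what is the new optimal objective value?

1118

At the optimum: oven time uses 63 of 63 (binding); labor uses 216 of 216 (binding).
From A_Bᵀ y = c: 1·y_oven time + 6·y_labor = 31; 5·y_oven time + 3·y_labor = 20.
→ y_oven time = 1 and y_labor = 5.
Δz = y_labor·Δb = 5 × (-5) = -25, so new z* = 1143 − 25 = 1118.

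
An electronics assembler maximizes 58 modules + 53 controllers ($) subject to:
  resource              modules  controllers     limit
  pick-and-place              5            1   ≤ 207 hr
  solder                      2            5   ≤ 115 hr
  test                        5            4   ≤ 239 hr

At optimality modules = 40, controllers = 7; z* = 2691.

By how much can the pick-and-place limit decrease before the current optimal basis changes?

184

Binding constraints: pick-and-place, solder. The basis is B = [[5,1],[2,5]] with det 23.
Per unit decrease in pick-and-place, x* moves by d = (-0.2174, 0.087).
The basis stays optimal until modules reaches 0; allowable decrease = 184 hr.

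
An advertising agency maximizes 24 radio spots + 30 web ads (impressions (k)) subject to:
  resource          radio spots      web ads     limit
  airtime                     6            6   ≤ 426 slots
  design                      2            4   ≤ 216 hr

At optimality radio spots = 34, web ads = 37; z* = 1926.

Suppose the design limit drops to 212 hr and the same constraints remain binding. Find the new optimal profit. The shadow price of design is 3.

Δb = -4, so new z* = 1926 + (3)·(-4) = 1926 − 12 = 1914.

1914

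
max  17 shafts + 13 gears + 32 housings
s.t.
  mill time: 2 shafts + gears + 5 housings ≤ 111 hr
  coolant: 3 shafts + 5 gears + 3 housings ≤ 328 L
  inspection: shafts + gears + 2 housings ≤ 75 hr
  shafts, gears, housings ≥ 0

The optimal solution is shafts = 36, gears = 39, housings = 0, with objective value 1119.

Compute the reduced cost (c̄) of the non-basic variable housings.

Binding: mill time and inspection. Non-binding: coolant (25 unused).
Since coolant is not tight, its dual is 0.
The binding rows give the dual system: 2·y_mill time + 1·y_inspection = 17 and 1·y_mill time + 1·y_inspection = 13.
→ y_mill time = 4 and y_inspection = 9.
Reduced cost of housings: c₃ − yᵀa₃ = 32 − (4·5 + 9·2) = 32 − 38 = -6.

-6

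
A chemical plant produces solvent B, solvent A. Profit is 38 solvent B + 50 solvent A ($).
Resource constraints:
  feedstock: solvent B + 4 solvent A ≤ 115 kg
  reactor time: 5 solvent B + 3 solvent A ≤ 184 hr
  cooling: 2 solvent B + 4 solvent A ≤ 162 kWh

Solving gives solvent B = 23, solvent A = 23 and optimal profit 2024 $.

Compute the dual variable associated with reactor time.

6

Check each constraint at x*: feedstock 115/115 (tight); reactor time 184/184 (tight); cooling 138/162 (slack 24).
Slack constraints have shadow price 0 (complementary slackness).
The binding rows give the dual system: 1·y_feedstock + 5·y_reactor time = 38 and 4·y_feedstock + 3·y_reactor time = 50.
This yields shadow prices y_feedstock = 8, y_reactor time = 6.
Shadow price of reactor time = 6.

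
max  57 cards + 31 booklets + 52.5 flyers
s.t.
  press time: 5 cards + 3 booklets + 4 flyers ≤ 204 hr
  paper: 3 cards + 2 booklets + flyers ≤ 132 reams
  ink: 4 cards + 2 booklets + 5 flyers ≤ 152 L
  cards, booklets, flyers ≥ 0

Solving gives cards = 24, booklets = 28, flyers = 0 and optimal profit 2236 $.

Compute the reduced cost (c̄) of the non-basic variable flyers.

-7.5

At the optimum: press time uses 204 of 204 (binding); paper uses 128 of 132 (slack = 4); ink uses 152 of 152 (binding).
By complementary slackness, y = 0 for the non-binding constraint.
Dual feasibility on the basic columns requires 5·y_press time + 4·y_ink = 57, 3·y_press time + 2·y_ink = 31.
→ y_press time = 5 and y_ink = 8.
Reduced cost of flyers: c₃ − yᵀa₃ = 52.5 − (5·4 + 8·5) = 52.5 − 60 = -7.5.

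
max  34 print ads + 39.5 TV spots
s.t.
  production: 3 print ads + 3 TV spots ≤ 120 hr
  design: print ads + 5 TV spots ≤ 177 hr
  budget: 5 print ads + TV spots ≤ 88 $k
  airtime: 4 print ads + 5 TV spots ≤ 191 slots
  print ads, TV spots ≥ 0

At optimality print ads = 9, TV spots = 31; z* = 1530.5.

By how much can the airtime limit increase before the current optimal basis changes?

3.25

Binding constraints: production, airtime. The basis is B = [[3,3],[4,5]] with det 3.
Per unit increase in airtime, x* moves by d = (-1, 1).
The basis stays optimal until design becomes binding; allowable increase = 3.25 slots.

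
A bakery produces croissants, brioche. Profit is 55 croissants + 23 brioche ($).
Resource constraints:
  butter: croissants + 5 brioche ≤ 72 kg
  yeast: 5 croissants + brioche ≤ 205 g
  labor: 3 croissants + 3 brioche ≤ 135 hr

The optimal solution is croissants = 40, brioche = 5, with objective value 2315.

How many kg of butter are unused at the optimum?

7

butter used = 1·40 + 5·5 = 65; slack = 72 − 65 = 7.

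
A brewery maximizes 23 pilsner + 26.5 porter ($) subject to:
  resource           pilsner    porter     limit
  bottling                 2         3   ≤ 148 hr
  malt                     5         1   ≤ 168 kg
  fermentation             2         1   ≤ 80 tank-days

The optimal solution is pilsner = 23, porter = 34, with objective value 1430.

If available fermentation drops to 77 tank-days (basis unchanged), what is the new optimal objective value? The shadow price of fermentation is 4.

1418

Δb = -3, so new z* = 1430 + (4)·(-3) = 1430 − 12 = 1418.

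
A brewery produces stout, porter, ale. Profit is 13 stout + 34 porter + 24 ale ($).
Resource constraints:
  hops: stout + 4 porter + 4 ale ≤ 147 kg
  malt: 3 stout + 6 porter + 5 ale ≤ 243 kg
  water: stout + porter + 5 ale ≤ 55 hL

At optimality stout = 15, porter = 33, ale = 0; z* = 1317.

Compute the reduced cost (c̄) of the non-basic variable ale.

-7

At the optimum: hops uses 147 of 147 (binding); malt uses 243 of 243 (binding); water uses 48 of 55 (slack = 7).
By complementary slackness, y = 0 for the non-binding constraint.
The binding rows give the dual system: 1·y_hops + 3·y_malt = 13 and 4·y_hops + 6·y_malt = 34.
→ y_hops = 4 and y_malt = 3.
Reduced cost of ale: c₃ − yᵀa₃ = 24 − (4·4 + 3·5) = 24 − 31 = -7.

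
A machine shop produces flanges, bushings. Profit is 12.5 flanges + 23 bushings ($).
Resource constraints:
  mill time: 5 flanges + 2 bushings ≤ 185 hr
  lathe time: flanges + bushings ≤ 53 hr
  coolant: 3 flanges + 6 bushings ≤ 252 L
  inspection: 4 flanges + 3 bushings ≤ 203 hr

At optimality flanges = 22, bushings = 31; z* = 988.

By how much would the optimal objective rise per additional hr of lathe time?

Binding: lathe time and coolant. Non-binding: mill time (13 unused), inspection (22 unused).
Slack constraints have shadow price 0 (complementary slackness).
From A_Bᵀ y = c: 1·y_lathe time + 3·y_coolant = 12.5; 1·y_lathe time + 6·y_coolant = 23.
Solving: y_lathe time = 2, y_coolant = 3.5.
Shadow price of lathe time = 2.

2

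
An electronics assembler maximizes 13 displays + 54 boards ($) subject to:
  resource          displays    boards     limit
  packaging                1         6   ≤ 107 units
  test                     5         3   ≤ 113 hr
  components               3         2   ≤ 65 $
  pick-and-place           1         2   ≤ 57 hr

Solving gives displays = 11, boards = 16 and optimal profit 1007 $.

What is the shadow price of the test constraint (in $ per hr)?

0

At the optimum: packaging uses 107 of 107 (binding); test uses 103 of 113 (slack = 10); components uses 65 of 65 (binding); pick-and-place uses 43 of 57 (slack = 14).
Since test, pick-and-place are not tight, their duals are 0.
From A_Bᵀ y = c: 1·y_packaging + 3·y_components = 13; 6·y_packaging + 2·y_components = 54.
Solving: y_packaging = 8.5, y_components = 1.5.
Shadow price of test = 0.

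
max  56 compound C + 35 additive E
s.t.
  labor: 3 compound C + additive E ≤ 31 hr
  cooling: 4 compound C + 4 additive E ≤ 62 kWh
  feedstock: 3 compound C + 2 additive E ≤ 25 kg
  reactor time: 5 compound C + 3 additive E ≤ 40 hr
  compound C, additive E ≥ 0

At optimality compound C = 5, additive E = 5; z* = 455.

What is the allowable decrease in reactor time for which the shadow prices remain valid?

2.5

Binding constraints: feedstock, reactor time. The basis is B = [[3,2],[5,3]] with det -1.
Per unit decrease in reactor time, x* moves by d = (-2, 3).
The basis stays optimal until compound C reaches 0; allowable decrease = 2.5 hr.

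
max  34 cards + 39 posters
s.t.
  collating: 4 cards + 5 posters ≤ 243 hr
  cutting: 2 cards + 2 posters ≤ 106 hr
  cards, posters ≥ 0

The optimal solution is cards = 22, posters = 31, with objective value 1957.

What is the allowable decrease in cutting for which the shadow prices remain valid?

8.8

Binding constraints: collating, cutting. The basis is B = [[4,5],[2,2]] with det -2.
Per unit decrease in cutting, x* moves by d = (-2.5, 2).
The basis stays optimal until cards reaches 0; allowable decrease = 8.8 hr.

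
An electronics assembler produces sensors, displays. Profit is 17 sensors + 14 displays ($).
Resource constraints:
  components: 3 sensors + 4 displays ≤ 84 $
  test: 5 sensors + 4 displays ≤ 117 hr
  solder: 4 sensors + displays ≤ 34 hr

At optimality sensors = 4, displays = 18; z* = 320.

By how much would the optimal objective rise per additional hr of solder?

2

At the optimum: components uses 84 of 84 (binding); test uses 92 of 117 (slack = 25); solder uses 34 of 34 (binding).
Since test is not tight, its dual is 0.
The binding rows give the dual system: 3·y_components + 4·y_solder = 17 and 4·y_components + 1·y_solder = 14.
Solving: y_components = 3, y_solder = 2.
Shadow price of solder = 2.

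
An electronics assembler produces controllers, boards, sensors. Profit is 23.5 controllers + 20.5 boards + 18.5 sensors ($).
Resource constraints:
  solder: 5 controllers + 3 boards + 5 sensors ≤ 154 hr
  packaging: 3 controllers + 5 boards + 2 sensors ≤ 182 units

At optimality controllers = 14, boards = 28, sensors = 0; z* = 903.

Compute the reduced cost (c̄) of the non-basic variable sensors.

Check each constraint at x*: solder 154/154 (tight); packaging 182/182 (tight).
The binding rows give the dual system: 5·y_solder + 3·y_packaging = 23.5 and 3·y_solder + 5·y_packaging = 20.5.
This yields shadow prices y_solder = 3.5, y_packaging = 2.
Reduced cost of sensors: c₃ − yᵀa₃ = 18.5 − (3.5·5 + 2·2) = 18.5 − 21.5 = -3.

-3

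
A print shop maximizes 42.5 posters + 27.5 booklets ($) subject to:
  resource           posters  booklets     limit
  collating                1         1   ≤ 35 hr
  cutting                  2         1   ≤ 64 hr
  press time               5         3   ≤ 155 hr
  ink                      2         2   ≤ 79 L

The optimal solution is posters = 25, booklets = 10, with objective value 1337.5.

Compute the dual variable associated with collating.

5

At the optimum: collating uses 35 of 35 (binding); cutting uses 60 of 64 (slack = 4); press time uses 155 of 155 (binding); ink uses 70 of 79 (slack = 9).
By complementary slackness, y = 0 for the non-binding constraints.
The binding rows give the dual system: 1·y_collating + 5·y_press time = 42.5 and 1·y_collating + 3·y_press time = 27.5.
→ y_collating = 5 and y_press time = 7.5.
Shadow price of collating = 5.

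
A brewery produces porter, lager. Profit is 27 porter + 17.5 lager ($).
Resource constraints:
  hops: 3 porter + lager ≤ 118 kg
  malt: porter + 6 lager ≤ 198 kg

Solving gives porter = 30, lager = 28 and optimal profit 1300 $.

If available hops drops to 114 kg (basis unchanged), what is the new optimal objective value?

1266

At the optimum: hops uses 118 of 118 (binding); malt uses 198 of 198 (binding).
The binding rows give the dual system: 3·y_hops + 1·y_malt = 27 and 1·y_hops + 6·y_malt = 17.5.
→ y_hops = 8.5 and y_malt = 1.5.
Δz = y_hops·Δb = 8.5 × (-4) = -34, so new z* = 1300 − 34 = 1266.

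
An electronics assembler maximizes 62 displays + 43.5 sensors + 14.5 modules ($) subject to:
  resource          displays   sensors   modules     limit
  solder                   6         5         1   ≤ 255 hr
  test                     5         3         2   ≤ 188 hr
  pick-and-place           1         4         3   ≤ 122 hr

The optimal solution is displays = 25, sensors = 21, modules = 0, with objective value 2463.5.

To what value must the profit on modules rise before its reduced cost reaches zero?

Check each constraint at x*: solder 255/255 (tight); test 188/188 (tight); pick-and-place 109/122 (slack 13).
Slack constraints have shadow price 0 (complementary slackness).
Dual feasibility on the basic columns requires 6·y_solder + 5·y_test = 62, 5·y_solder + 3·y_test = 43.5.
Solving: y_solder = 4.5, y_test = 7.
modules enters the basis when its profit ≥ yᵀa₃ = 4.5·1 + 7·2 = 18.5.

18.5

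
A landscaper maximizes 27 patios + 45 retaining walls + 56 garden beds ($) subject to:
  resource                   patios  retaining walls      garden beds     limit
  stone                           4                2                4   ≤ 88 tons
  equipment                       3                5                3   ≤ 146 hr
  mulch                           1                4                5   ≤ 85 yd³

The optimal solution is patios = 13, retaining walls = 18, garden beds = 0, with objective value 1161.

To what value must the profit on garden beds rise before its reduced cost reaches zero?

63

Binding: stone and mulch. Non-binding: equipment (17 unused).
Since equipment is not tight, its dual is 0.
The binding rows give the dual system: 4·y_stone + 1·y_mulch = 27 and 2·y_stone + 4·y_mulch = 45.
Solving: y_stone = 4.5, y_mulch = 9.
garden beds enters the basis when its profit ≥ yᵀa₃ = 4.5·4 + 9·5 = 63.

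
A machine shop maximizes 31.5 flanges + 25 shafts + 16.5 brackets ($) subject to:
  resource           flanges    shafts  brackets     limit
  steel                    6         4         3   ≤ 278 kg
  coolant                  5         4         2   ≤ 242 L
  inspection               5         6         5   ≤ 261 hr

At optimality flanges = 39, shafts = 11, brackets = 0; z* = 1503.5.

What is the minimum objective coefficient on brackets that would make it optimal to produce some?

Binding: steel and inspection. Non-binding: coolant (3 unused).
Since coolant is not tight, its dual is 0.
The binding rows give the dual system: 6·y_steel + 5·y_inspection = 31.5 and 4·y_steel + 6·y_inspection = 25.
This yields shadow prices y_steel = 4, y_inspection = 1.5.
brackets enters the basis when its profit ≥ yᵀa₃ = 4·3 + 1.5·5 = 19.5.

19.5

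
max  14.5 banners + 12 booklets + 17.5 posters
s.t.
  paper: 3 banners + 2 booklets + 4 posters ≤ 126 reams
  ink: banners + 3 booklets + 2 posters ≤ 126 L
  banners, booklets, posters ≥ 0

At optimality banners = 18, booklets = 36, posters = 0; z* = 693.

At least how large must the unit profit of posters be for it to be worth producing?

20

Check each constraint at x*: paper 126/126 (tight); ink 126/126 (tight).
Dual feasibility on the basic columns requires 3·y_paper + 1·y_ink = 14.5, 2·y_paper + 3·y_ink = 12.
Solving: y_paper = 4.5, y_ink = 1.
posters enters the basis when its profit ≥ yᵀa₃ = 4.5·4 + 1·2 = 20.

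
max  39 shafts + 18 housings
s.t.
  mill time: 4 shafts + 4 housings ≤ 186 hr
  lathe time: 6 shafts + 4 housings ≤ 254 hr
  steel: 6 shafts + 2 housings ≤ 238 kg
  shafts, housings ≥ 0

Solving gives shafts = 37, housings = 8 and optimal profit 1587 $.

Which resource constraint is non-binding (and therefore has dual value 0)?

mill time: 180/186 (slack 6)
lathe time: 254/254 (binding)
steel: 238/238 (binding)
By complementary slackness, a constraint with positive slack has shadow price 0 → mill time.

mill time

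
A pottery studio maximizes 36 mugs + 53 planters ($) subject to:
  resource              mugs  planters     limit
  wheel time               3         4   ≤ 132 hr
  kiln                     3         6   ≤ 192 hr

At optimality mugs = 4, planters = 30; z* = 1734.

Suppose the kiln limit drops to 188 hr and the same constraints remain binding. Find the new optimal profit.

Both wheel time and kiln are binding at x*.
Dual feasibility on the basic columns requires 3·y_wheel time + 3·y_kiln = 36, 4·y_wheel time + 6·y_kiln = 53.
→ y_wheel time = 9.5 and y_kiln = 2.5.
Δz = y_kiln·Δb = 2.5 × (-4) = -10, so new z* = 1734 − 10 = 1724.

1724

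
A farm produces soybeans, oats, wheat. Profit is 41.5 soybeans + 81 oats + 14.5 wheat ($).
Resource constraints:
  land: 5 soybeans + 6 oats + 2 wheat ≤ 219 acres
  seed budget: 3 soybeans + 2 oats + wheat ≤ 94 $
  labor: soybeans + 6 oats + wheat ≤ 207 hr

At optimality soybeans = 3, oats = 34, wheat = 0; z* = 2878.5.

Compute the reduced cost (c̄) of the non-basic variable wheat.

-6

At the optimum: land uses 219 of 219 (binding); seed budget uses 77 of 94 (slack = 17); labor uses 207 of 207 (binding).
Since seed budget is not tight, its dual is 0.
The binding rows give the dual system: 5·y_land + 1·y_labor = 41.5 and 6·y_land + 6·y_labor = 81.
Solving: y_land = 7, y_labor = 6.5.
Reduced cost of wheat: c₃ − yᵀa₃ = 14.5 − (7·2 + 6.5·1) = 14.5 − 20.5 = -6.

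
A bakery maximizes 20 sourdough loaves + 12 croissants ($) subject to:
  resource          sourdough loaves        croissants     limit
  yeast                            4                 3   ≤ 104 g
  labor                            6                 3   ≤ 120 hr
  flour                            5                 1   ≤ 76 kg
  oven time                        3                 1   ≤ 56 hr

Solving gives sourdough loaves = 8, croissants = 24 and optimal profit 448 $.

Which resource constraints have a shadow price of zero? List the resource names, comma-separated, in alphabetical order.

yeast: 104/104 (binding)
labor: 120/120 (binding)
flour: 64/76 (slack 12)
oven time: 48/56 (slack 8)
By complementary slackness, a constraint with positive slack has shadow price 0 → flour, oven time.

flour, oven time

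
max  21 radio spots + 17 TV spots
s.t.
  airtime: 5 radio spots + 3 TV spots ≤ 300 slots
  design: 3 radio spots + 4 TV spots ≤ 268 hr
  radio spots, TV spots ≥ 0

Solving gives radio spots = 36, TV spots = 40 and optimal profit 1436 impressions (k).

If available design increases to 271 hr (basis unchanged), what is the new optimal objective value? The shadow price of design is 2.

1442

Δb = 3, so new z* = 1436 + (2)·(3) = 1436 + 6 = 1442.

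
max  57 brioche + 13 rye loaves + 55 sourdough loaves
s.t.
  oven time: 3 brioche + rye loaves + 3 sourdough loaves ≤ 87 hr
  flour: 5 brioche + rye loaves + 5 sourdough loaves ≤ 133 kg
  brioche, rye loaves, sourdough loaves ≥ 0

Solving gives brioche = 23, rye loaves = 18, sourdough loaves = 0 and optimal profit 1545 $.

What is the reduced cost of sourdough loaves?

Both oven time and flour are binding at x*.
The binding rows give the dual system: 3·y_oven time + 5·y_flour = 57 and 1·y_oven time + 1·y_flour = 13.
Solving: y_oven time = 4, y_flour = 9.
Reduced cost of sourdough loaves: c₃ − yᵀa₃ = 55 − (4·3 + 9·5) = 55 − 57 = -2.

-2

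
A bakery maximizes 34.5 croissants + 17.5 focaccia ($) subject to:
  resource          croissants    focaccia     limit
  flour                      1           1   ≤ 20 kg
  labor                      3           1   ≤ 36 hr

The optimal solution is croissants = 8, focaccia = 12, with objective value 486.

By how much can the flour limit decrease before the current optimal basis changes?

8

Binding constraints: flour, labor. The basis is B = [[1,1],[3,1]] with det -2.
Per unit decrease in flour, x* moves by d = (0.5, -1.5).
The basis stays optimal until focaccia reaches 0; allowable decrease = 8 kg.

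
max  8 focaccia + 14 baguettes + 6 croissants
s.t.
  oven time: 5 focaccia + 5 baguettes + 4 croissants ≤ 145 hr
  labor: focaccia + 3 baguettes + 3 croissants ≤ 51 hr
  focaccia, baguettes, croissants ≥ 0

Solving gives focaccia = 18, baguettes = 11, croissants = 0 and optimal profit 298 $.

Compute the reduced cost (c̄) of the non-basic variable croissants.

Both oven time and labor are binding at x*.
Dual feasibility on the basic columns requires 5·y_oven time + 1·y_labor = 8, 5·y_oven time + 3·y_labor = 14.
Solving: y_oven time = 1, y_labor = 3.
Reduced cost of croissants: c₃ − yᵀa₃ = 6 − (1·4 + 3·3) = 6 − 13 = -7.

-7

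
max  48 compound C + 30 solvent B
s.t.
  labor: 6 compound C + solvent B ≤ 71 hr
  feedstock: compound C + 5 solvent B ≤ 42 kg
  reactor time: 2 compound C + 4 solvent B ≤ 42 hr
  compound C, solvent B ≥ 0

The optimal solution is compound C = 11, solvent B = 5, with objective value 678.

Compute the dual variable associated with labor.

6

Binding: labor and reactor time. Non-binding: feedstock (6 unused).
Slack constraints have shadow price 0 (complementary slackness).
The binding rows give the dual system: 6·y_labor + 2·y_reactor time = 48 and 1·y_labor + 4·y_reactor time = 30.
Solving: y_labor = 6, y_reactor time = 6.
Shadow price of labor = 6.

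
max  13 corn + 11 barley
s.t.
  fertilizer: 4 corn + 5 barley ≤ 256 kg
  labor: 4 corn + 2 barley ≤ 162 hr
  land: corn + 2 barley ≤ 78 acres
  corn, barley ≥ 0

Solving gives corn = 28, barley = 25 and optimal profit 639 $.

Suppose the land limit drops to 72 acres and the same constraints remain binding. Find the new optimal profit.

Binding: labor and land. Non-binding: fertilizer (19 unused).
Since fertilizer is not tight, its dual is 0.
From A_Bᵀ y = c: 4·y_labor + 1·y_land = 13; 2·y_labor + 2·y_land = 11.
→ y_labor = 2.5 and y_land = 3.
Δz = y_land·Δb = 3 × (-6) = -18, so new z* = 639 − 18 = 621.

621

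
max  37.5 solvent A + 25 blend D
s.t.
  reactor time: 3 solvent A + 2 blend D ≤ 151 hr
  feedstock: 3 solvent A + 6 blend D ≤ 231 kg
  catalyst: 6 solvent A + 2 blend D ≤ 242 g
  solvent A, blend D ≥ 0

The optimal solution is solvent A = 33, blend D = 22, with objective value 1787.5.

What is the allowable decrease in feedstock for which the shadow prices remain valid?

110

Binding constraints: feedstock, catalyst. The basis is B = [[3,6],[6,2]] with det -30.
Per unit decrease in feedstock, x* moves by d = (0.0667, -0.2).
The basis stays optimal until blend D reaches 0; allowable decrease = 110 kg.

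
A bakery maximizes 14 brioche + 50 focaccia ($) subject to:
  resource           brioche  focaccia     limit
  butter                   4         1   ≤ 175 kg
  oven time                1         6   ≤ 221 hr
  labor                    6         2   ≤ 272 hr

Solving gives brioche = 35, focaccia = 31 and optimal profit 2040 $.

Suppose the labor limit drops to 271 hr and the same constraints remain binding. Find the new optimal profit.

2039

Binding: oven time and labor. Non-binding: butter (4 unused).
By complementary slackness, y = 0 for the non-binding constraint.
From A_Bᵀ y = c: 1·y_oven time + 6·y_labor = 14; 6·y_oven time + 2·y_labor = 50.
Solving: y_oven time = 8, y_labor = 1.
Δz = y_labor·Δb = 1 × (-1) = -1, so new z* = 2040 − 1 = 2039.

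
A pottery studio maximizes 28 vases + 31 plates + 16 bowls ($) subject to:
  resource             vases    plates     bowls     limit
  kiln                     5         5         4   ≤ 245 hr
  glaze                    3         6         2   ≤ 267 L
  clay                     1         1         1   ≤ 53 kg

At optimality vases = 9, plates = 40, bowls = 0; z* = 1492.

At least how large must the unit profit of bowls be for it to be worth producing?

22

At the optimum: kiln uses 245 of 245 (binding); glaze uses 267 of 267 (binding); clay uses 49 of 53 (slack = 4).
Since clay is not tight, its dual is 0.
From A_Bᵀ y = c: 5·y_kiln + 3·y_glaze = 28; 5·y_kiln + 6·y_glaze = 31.
Solving: y_kiln = 5, y_glaze = 1.
bowls enters the basis when its profit ≥ yᵀa₃ = 5·4 + 1·2 = 22.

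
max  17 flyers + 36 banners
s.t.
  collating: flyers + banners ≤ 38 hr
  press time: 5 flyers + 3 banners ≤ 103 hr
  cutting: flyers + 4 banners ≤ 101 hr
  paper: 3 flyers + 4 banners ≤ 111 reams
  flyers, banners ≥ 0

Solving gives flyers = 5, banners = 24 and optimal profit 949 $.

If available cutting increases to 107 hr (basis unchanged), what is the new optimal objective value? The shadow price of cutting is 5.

979

Δb = 6, so new z* = 949 + (5)·(6) = 949 + 30 = 979.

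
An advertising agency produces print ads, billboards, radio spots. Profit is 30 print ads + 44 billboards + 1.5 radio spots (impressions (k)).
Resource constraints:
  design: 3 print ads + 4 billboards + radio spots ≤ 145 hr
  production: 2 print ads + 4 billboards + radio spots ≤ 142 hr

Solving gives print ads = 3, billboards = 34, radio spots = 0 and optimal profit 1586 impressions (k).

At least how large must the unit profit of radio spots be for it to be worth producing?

11

Both design and production are binding at x*.
From A_Bᵀ y = c: 3·y_design + 2·y_production = 30; 4·y_design + 4·y_production = 44.
This yields shadow prices y_design = 8, y_production = 3.
radio spots enters the basis when its profit ≥ yᵀa₃ = 8·1 + 3·1 = 11.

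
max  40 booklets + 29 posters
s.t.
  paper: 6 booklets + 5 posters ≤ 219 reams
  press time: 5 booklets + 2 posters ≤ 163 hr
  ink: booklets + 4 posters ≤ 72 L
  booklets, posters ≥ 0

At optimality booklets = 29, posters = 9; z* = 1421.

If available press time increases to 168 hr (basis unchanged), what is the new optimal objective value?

Check each constraint at x*: paper 219/219 (tight); press time 163/163 (tight); ink 65/72 (slack 7).
Slack constraints have shadow price 0 (complementary slackness).
From A_Bᵀ y = c: 6·y_paper + 5·y_press time = 40; 5·y_paper + 2·y_press time = 29.
Solving: y_paper = 5, y_press time = 2.
Δz = y_press time·Δb = 2 × (5) = 10, so new z* = 1421 + 10 = 1431.

1431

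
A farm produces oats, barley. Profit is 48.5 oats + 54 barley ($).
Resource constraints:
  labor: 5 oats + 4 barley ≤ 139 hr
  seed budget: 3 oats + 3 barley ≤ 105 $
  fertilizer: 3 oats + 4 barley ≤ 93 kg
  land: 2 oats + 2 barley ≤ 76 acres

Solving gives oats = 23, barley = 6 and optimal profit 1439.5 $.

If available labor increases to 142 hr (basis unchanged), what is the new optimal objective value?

Check each constraint at x*: labor 139/139 (tight); seed budget 87/105 (slack 18); fertilizer 93/93 (tight); land 58/76 (slack 18).
Since seed budget, land are not tight, their duals are 0.
Dual feasibility on the basic columns requires 5·y_labor + 3·y_fertilizer = 48.5, 4·y_labor + 4·y_fertilizer = 54.
→ y_labor = 4 and y_fertilizer = 9.5.
Δz = y_labor·Δb = 4 × (3) = 12, so new z* = 1439.5 + 12 = 1451.5.

1451.5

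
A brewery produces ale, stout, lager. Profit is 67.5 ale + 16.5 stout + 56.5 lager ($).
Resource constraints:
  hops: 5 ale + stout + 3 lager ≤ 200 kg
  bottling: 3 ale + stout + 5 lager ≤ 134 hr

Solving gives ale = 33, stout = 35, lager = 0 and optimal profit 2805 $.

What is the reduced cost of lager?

-8

At the optimum: hops uses 200 of 200 (binding); bottling uses 134 of 134 (binding).
The binding rows give the dual system: 5·y_hops + 3·y_bottling = 67.5 and 1·y_hops + 1·y_bottling = 16.5.
→ y_hops = 9 and y_bottling = 7.5.
Reduced cost of lager: c₃ − yᵀa₃ = 56.5 − (9·3 + 7.5·5) = 56.5 − 64.5 = -8.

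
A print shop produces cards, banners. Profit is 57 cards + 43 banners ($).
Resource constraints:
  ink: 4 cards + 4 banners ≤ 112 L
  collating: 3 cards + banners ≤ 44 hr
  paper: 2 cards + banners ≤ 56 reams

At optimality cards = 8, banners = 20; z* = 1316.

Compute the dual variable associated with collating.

At the optimum: ink uses 112 of 112 (binding); collating uses 44 of 44 (binding); paper uses 36 of 56 (slack = 20).
By complementary slackness, y = 0 for the non-binding constraint.
The binding rows give the dual system: 4·y_ink + 3·y_collating = 57 and 4·y_ink + 1·y_collating = 43.
This yields shadow prices y_ink = 9, y_collating = 7.
Shadow price of collating = 7.

7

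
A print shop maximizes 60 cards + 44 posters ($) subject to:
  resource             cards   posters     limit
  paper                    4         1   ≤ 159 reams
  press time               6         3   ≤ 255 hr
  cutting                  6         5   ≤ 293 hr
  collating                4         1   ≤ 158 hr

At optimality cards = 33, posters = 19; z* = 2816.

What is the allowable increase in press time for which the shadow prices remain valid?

Binding constraints: press time, cutting. The basis is B = [[6,3],[6,5]] with det 12.
Per unit increase in press time, x* moves by d = (0.4167, -0.5).
The basis stays optimal until collating becomes binding; allowable increase = 6 hr.

6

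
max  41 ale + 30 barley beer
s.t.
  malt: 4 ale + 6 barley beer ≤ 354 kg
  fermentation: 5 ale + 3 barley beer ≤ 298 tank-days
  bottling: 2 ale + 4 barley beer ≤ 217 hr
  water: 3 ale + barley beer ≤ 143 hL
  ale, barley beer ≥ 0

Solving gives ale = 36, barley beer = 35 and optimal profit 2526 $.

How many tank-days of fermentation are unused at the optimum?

13

fermentation used = 5·36 + 3·35 = 285; slack = 298 − 285 = 13.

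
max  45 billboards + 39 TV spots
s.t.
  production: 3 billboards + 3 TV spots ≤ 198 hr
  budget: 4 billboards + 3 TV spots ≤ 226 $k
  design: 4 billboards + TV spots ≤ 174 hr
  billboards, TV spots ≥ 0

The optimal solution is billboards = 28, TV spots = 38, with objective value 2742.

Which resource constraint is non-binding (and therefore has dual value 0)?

production: 198/198 (binding)
budget: 226/226 (binding)
design: 150/174 (slack 24)
By complementary slackness, a constraint with positive slack has shadow price 0 → design.

design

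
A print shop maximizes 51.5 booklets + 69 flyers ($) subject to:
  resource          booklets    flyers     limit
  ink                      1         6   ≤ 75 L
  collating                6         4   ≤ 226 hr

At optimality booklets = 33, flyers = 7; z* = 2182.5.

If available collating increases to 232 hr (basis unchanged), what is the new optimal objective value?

2227.5

Check each constraint at x*: ink 75/75 (tight); collating 226/226 (tight).
The binding rows give the dual system: 1·y_ink + 6·y_collating = 51.5 and 6·y_ink + 4·y_collating = 69.
Solving: y_ink = 6.5, y_collating = 7.5.
Δz = y_collating·Δb = 7.5 × (6) = 45, so new z* = 2182.5 + 45 = 2227.5.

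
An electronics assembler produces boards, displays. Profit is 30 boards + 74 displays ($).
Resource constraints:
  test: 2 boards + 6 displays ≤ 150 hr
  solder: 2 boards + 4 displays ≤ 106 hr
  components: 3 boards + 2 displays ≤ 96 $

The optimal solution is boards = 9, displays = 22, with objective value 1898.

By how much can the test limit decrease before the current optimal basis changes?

12.5

Binding constraints: test, solder. The basis is B = [[2,6],[2,4]] with det -4.
Per unit decrease in test, x* moves by d = (1, -0.5).
The basis stays optimal until components becomes binding; allowable decrease = 12.5 hr.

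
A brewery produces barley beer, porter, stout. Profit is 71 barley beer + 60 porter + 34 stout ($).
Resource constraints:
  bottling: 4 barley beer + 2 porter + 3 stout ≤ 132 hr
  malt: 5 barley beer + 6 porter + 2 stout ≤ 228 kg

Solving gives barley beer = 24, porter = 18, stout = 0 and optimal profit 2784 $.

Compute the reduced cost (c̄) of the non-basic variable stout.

At the optimum: bottling uses 132 of 132 (binding); malt uses 228 of 228 (binding).
The binding rows give the dual system: 4·y_bottling + 5·y_malt = 71 and 2·y_bottling + 6·y_malt = 60.
→ y_bottling = 9 and y_malt = 7.
Reduced cost of stout: c₃ − yᵀa₃ = 34 − (9·3 + 7·2) = 34 − 41 = -7.

-7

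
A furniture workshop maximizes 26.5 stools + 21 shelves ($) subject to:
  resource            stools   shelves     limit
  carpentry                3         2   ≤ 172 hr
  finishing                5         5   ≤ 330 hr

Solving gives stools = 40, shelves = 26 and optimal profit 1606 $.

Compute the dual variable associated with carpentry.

5.5

Check each constraint at x*: carpentry 172/172 (tight); finishing 330/330 (tight).
The binding rows give the dual system: 3·y_carpentry + 5·y_finishing = 26.5 and 2·y_carpentry + 5·y_finishing = 21.
→ y_carpentry = 5.5 and y_finishing = 2.
Shadow price of carpentry = 5.5.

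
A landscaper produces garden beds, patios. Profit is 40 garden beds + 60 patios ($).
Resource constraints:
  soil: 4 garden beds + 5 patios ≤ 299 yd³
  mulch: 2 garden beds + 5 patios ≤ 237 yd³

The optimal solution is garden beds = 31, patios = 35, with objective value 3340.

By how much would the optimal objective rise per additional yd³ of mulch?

Check each constraint at x*: soil 299/299 (tight); mulch 237/237 (tight).
Dual feasibility on the basic columns requires 4·y_soil + 2·y_mulch = 40, 5·y_soil + 5·y_mulch = 60.
This yields shadow prices y_soil = 8, y_mulch = 4.
Shadow price of mulch = 4.

4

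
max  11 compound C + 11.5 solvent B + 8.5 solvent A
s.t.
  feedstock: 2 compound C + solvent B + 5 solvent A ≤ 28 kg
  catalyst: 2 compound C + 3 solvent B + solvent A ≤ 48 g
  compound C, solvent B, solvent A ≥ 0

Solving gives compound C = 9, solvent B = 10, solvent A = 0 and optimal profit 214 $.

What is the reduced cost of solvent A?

-7

At the optimum: feedstock uses 28 of 28 (binding); catalyst uses 48 of 48 (binding).
From A_Bᵀ y = c: 2·y_feedstock + 2·y_catalyst = 11; 1·y_feedstock + 3·y_catalyst = 11.5.
→ y_feedstock = 2.5 and y_catalyst = 3.
Reduced cost of solvent A: c₃ − yᵀa₃ = 8.5 − (2.5·5 + 3·1) = 8.5 − 15.5 = -7.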